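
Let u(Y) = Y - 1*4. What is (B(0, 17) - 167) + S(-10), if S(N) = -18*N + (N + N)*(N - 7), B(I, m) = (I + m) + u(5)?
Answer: 371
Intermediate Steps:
u(Y) = -4 + Y (u(Y) = Y - 4 = -4 + Y)
B(I, m) = 1 + I + m (B(I, m) = (I + m) + (-4 + 5) = (I + m) + 1 = 1 + I + m)
S(N) = -18*N + 2*N*(-7 + N) (S(N) = -18*N + (2*N)*(-7 + N) = -18*N + 2*N*(-7 + N))
(B(0, 17) - 167) + S(-10) = ((1 + 0 + 17) - 167) + 2*(-10)*(-16 - 10) = (18 - 167) + 2*(-10)*(-26) = -149 + 520 = 371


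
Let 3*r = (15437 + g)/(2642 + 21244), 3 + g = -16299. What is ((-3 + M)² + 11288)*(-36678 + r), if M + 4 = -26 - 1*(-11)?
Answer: -572963511602/1327 ≈ -4.3177e+8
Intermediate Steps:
M = -19 (M = -4 + (-26 - 1*(-11)) = -4 + (-26 + 11) = -4 - 15 = -19)
g = -16302 (g = -3 - 16299 = -16302)
r = -865/71658 (r = ((15437 - 16302)/(2642 + 21244))/3 = (-865/23886)/3 = (-865*1/23886)/3 = (⅓)*(-865/23886) = -865/71658 ≈ -0.012071)
((-3 + M)² + 11288)*(-36678 + r) = ((-3 - 19)² + 11288)*(-36678 - 865/71658) = ((-22)² + 11288)*(-2628272989/71658) = (484 + 11288)*(-2628272989/71658) = 11772*(-2628272989/71658) = -572963511602/1327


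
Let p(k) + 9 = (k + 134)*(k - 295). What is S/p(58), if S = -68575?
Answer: 5275/3501 ≈ 1.5067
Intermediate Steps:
p(k) = -9 + (-295 + k)*(134 + k) (p(k) = -9 + (k + 134)*(k - 295) = -9 + (134 + k)*(-295 + k) = -9 + (-295 + k)*(134 + k))
S/p(58) = -68575/(-39539 + 58**2 - 161*58) = -68575/(-39539 + 3364 - 9338) = -68575/(-45513) = -68575*(-1/45513) = 5275/3501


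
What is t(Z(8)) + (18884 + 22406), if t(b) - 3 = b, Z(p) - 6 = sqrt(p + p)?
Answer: 41303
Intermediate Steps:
Z(p) = 6 + sqrt(2)*sqrt(p) (Z(p) = 6 + sqrt(p + p) = 6 + sqrt(2*p) = 6 + sqrt(2)*sqrt(p))
t(b) = 3 + b
t(Z(8)) + (18884 + 22406) = (3 + (6 + sqrt(2)*sqrt(8))) + (18884 + 22406) = (3 + (6 + sqrt(2)*(2*sqrt(2)))) + 41290 = (3 + (6 + 4)) + 41290 = (3 + 10) + 41290 = 13 + 41290 = 41303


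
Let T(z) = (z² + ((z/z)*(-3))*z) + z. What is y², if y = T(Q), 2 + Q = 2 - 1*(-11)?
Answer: 9801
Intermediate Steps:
Q = 11 (Q = -2 + (2 - 1*(-11)) = -2 + (2 + 11) = -2 + 13 = 11)
T(z) = z² - 2*z (T(z) = (z² + (1*(-3))*z) + z = (z² - 3*z) + z = z² - 2*z)
y = 99 (y = 11*(-2 + 11) = 11*9 = 99)
y² = 99² = 9801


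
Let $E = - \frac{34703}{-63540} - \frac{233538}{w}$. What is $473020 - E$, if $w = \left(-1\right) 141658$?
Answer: $\frac{2128804646192153}{4500474660} \approx 4.7302 \cdot 10^{5}$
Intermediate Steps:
$w = -141658$
$E = \frac{9877481047}{4500474660}$ ($E = - \frac{34703}{-63540} - \frac{233538}{-141658} = \left(-34703\right) \left(- \frac{1}{63540}\right) - - \frac{116769}{70829} = \frac{34703}{63540} + \frac{116769}{70829} = \frac{9877481047}{4500474660} \approx 2.1948$)
$473020 - E = 473020 - \frac{9877481047}{4500474660} = \frac{2128804646192153}{4500474660}$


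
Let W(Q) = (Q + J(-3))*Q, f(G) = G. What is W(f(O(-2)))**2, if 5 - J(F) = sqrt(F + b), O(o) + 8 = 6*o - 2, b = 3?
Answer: 139876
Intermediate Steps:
O(o) = -10 + 6*o (O(o) = -8 + (6*o - 2) = -8 + (-2 + 6*o) = -10 + 6*o)
J(F) = 5 - sqrt(3 + F) (J(F) = 5 - sqrt(F + 3) = 5 - sqrt(3 + F))
W(Q) = Q*(5 + Q) (W(Q) = (Q + (5 - sqrt(3 - 3)))*Q = (Q + (5 - sqrt(0)))*Q = (Q + (5 - 1*0))*Q = (Q + (5 + 0))*Q = (Q + 5)*Q = (5 + Q)*Q = Q*(5 + Q))
W(f(O(-2)))**2 = ((-10 + 6*(-2))*(5 + (-10 + 6*(-2))))**2 = ((-10 - 12)*(5 + (-10 - 12)))**2 = (-22*(5 - 22))**2 = (-22*(-17))**2 = 374**2 = 139876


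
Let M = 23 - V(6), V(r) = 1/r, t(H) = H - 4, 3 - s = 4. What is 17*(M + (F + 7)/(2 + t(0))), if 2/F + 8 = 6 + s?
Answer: 1003/3 ≈ 334.33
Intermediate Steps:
s = -1 (s = 3 - 1*4 = 3 - 4 = -1)
t(H) = -4 + H
F = -⅔ (F = 2/(-8 + (6 - 1)) = 2/(-8 + 5) = 2/(-3) = 2*(-⅓) = -⅔ ≈ -0.66667)
M = 137/6 (M = 23 - 1/6 = 23 - 1*⅙ = 23 - ⅙ = 137/6 ≈ 22.833)
17*(M + (F + 7)/(2 + t(0))) = 17*(137/6 + (-⅔ + 7)/(2 + (-4 + 0))) = 17*(137/6 + 19/(3*(2 - 4))) = 17*(137/6 + (19/3)/(-2)) = 17*(137/6 + (19/3)*(-½)) = 17*(137/6 - 19/6) = 17*(59/3) = 1003/3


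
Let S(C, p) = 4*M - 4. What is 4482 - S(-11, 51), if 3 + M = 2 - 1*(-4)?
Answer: 4474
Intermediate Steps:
M = 3 (M = -3 + (2 - 1*(-4)) = -3 + (2 + 4) = -3 + 6 = 3)
S(C, p) = 8 (S(C, p) = 4*3 - 4 = 12 - 4 = 8)
4482 - S(-11, 51) = 4482 - 1*8 = 4482 - 8 = 4474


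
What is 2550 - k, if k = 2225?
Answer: 325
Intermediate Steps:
2550 - k = 2550 - 1*2225 = 2550 - 2225 = 325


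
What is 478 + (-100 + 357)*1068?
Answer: 274954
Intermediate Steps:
478 + (-100 + 357)*1068 = 478 + 257*1068 = 478 + 274476 = 274954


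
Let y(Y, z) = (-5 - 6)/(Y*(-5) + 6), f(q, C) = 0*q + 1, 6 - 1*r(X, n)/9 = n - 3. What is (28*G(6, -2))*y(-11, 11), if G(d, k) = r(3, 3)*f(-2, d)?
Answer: -16632/61 ≈ -272.66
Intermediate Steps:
r(X, n) = 81 - 9*n (r(X, n) = 54 - 9*(n - 3) = 54 - 9*(-3 + n) = 54 + (27 - 9*n) = 81 - 9*n)
f(q, C) = 1 (f(q, C) = 0 + 1 = 1)
G(d, k) = 54 (G(d, k) = (81 - 9*3)*1 = (81 - 27)*1 = 54*1 = 54)
y(Y, z) = -11/(6 - 5*Y) (y(Y, z) = -11/(-5*Y + 6) = -11/(6 - 5*Y))
(28*G(6, -2))*y(-11, 11) = (28*54)*(11/(-6 + 5*(-11))) = 1512*(11/(-6 - 55)) = 1512*(11/(-61)) = 1512*(11*(-1/61)) = 1512*(-11/61) = -16632/61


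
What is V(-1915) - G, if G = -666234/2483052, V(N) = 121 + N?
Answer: -742321509/413842 ≈ -1793.7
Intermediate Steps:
G = -111039/413842 (G = -666234*1/2483052 = -111039/413842 ≈ -0.26831)
V(-1915) - G = (121 - 1915) - 1*(-111039/413842) = -1794 + 111039/413842 = -742321509/413842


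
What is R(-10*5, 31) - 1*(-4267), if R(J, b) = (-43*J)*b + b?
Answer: 70948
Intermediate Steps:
R(J, b) = b - 43*J*b (R(J, b) = -43*J*b + b = b - 43*J*b)
R(-10*5, 31) - 1*(-4267) = 31*(1 - (-430)*5) - 1*(-4267) = 31*(1 - 43*(-50)) + 4267 = 31*(1 + 2150) + 4267 = 31*2151 + 4267 = 66681 + 4267 = 70948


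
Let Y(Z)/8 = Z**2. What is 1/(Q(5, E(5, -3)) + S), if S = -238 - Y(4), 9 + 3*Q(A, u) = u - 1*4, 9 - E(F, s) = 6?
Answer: -3/1108 ≈ -0.0027076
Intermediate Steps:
E(F, s) = 3 (E(F, s) = 9 - 1*6 = 9 - 6 = 3)
Y(Z) = 8*Z**2
Q(A, u) = -13/3 + u/3 (Q(A, u) = -3 + (u - 1*4)/3 = -3 + (u - 4)/3 = -3 + (-4 + u)/3 = -3 + (-4/3 + u/3) = -13/3 + u/3)
S = -366 (S = -238 - 8*4**2 = -238 - 8*16 = -238 - 1*128 = -238 - 128 = -366)
1/(Q(5, E(5, -3)) + S) = 1/((-13/3 + (1/3)*3) - 366) = 1/((-13/3 + 1) - 366) = 1/(-10/3 - 366) = 1/(-1108/3) = -3/1108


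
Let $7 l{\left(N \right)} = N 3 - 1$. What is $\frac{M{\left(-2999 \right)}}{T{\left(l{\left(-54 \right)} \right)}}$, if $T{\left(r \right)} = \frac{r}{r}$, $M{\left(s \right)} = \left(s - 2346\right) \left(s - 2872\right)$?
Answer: $31380495$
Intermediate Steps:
$M{\left(s \right)} = \left(-2872 + s\right) \left(-2346 + s\right)$ ($M{\left(s \right)} = \left(-2346 + s\right) \left(-2872 + s\right) = \left(-2872 + s\right) \left(-2346 + s\right)$)
$l{\left(N \right)} = - \frac{1}{7} + \frac{3 N}{7}$ ($l{\left(N \right)} = \frac{N 3 - 1}{7} = \frac{3 N - 1}{7} = \frac{-1 + 3 N}{7} = - \frac{1}{7} + \frac{3 N}{7}$)
$T{\left(r \right)} = 1$
$\frac{M{\left(-2999 \right)}}{T{\left(l{\left(-54 \right)} \right)}} = \frac{6737712 + \left(-2999\right)^{2} - -15648782}{1} = \left(6737712 + 8994001 + 15648782\right) 1 = 31380495 \cdot 1 = 31380495$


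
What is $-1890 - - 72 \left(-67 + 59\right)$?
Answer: $-2466$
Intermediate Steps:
$-1890 - - 72 \left(-67 + 59\right) = -1890 - \left(-72\right) \left(-8\right) = -1890 - 576 = -2466$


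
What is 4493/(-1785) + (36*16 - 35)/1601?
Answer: -6227608/2857785 ≈ -2.1792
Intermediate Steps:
4493/(-1785) + (36*16 - 35)/1601 = 4493*(-1/1785) + (576 - 35)*(1/1601) = -4493/1785 + 541*(1/1601) = -4493/1785 + 541/1601 = -6227608/2857785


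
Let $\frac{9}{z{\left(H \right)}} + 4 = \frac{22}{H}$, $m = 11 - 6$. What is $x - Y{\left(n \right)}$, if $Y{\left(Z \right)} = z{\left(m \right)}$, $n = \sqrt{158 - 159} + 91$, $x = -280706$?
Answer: $- \frac{561457}{2} \approx -2.8073 \cdot 10^{5}$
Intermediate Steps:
$m = 5$
$n = 91 + i$ ($n = \sqrt{-1} + 91 = i + 91 = 91 + i \approx 91.0 + 1.0 i$)
$z{\left(H \right)} = \frac{9}{-4 + \frac{22}{H}}$
$Y{\left(Z \right)} = \frac{45}{2}$ ($Y{\left(Z \right)} = \left(-9\right) 5 \frac{1}{-22 + 4 \cdot 5} = \left(-9\right) 5 \frac{1}{-22 + 20} = \left(-9\right) 5 \frac{1}{-2} = \left(-9\right) 5 \left(- \frac{1}{2}\right) = \frac{45}{2}$)
$x - Y{\left(n \right)} = -280706 - \frac{45}{2} = - \frac{561457}{2}$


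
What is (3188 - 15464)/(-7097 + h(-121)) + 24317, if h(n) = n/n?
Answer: 43141427/1774 ≈ 24319.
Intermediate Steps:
h(n) = 1
(3188 - 15464)/(-7097 + h(-121)) + 24317 = (3188 - 15464)/(-7097 + 1) + 24317 = -12276/(-7096) + 24317 = -12276*(-1/7096) + 24317 = 3069/1774 + 24317 = 43141427/1774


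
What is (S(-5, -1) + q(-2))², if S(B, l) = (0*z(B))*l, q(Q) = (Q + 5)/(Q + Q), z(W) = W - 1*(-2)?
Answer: 9/16 ≈ 0.56250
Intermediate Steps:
z(W) = 2 + W (z(W) = W + 2 = 2 + W)
q(Q) = (5 + Q)/(2*Q) (q(Q) = (5 + Q)/((2*Q)) = (5 + Q)*(1/(2*Q)) = (5 + Q)/(2*Q))
S(B, l) = 0 (S(B, l) = (0*(2 + B))*l = 0*l = 0)
(S(-5, -1) + q(-2))² = (0 + (½)*(5 - 2)/(-2))² = (0 + (½)*(-½)*3)² = (0 - ¾)² = (-¾)² = 9/16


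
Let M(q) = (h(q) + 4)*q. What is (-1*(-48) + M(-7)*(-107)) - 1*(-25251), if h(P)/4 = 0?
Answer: 28295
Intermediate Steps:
h(P) = 0 (h(P) = 4*0 = 0)
M(q) = 4*q (M(q) = (0 + 4)*q = 4*q)
(-1*(-48) + M(-7)*(-107)) - 1*(-25251) = (-1*(-48) + (4*(-7))*(-107)) - 1*(-25251) = (48 - 28*(-107)) + 25251 = (48 + 2996) + 25251 = 3044 + 25251 = 28295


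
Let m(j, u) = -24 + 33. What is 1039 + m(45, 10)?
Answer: 1048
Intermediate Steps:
m(j, u) = 9
1039 + m(45, 10) = 1039 + 9 = 1048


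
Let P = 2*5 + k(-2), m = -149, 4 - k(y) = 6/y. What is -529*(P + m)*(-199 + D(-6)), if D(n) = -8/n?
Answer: -13802668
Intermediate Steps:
k(y) = 4 - 6/y
P = 17 (P = 2*5 + (4 - 6/(-2)) = 10 + (4 - 6*(-½)) = 10 + (4 + 3) = 10 + 7 = 17)
-529*(P + m)*(-199 + D(-6)) = -529*(17 - 149)*(-199 - 8/(-6)) = -(-69828)*(-199 - 8*(-⅙)) = -(-69828)*(-199 + 4/3) = -(-69828)*(-593)/3 = -529*26092 = -13802668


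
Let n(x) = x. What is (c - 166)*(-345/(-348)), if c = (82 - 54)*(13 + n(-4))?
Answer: 4945/58 ≈ 85.259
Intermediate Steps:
c = 252 (c = (82 - 54)*(13 - 4) = 28*9 = 252)
(c - 166)*(-345/(-348)) = (252 - 166)*(-345/(-348)) = 86*(-345*(-1/348)) = 86*(115/116) = 4945/58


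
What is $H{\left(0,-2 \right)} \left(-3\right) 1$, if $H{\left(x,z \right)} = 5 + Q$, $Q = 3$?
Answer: $-24$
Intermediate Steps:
$H{\left(x,z \right)} = 8$ ($H{\left(x,z \right)} = 5 + 3 = 8$)
$H{\left(0,-2 \right)} \left(-3\right) 1 = 8 \left(-3\right) 1 = \left(-24\right) 1 = -24$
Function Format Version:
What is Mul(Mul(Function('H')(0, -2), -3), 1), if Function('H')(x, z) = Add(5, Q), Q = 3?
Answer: -24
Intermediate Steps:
Function('H')(x, z) = 8 (Function('H')(x, z) = Add(5, 3) = 8)
Mul(Mul(Function('H')(0, -2), -3), 1) = Mul(Mul(8, -3), 1) = Mul(-24, 1) = -24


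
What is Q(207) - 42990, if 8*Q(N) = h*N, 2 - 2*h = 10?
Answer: -86187/2 ≈ -43094.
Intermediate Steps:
h = -4 (h = 1 - ½*10 = 1 - 5 = -4)
Q(N) = -N/2 (Q(N) = (-4*N)/8 = -N/2)
Q(207) - 42990 = -½*207 - 42990 = -207/2 - 42990 = -86187/2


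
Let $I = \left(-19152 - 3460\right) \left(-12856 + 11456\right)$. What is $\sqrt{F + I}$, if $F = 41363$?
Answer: $\sqrt{31698163} \approx 5630.1$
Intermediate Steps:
$I = 31656800$ ($I = \left(-22612\right) \left(-1400\right) = 31656800$)
$\sqrt{F + I} = \sqrt{41363 + 31656800} = \sqrt{31698163}$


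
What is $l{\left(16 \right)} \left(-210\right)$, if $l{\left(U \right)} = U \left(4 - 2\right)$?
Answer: $-6720$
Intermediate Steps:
$l{\left(U \right)} = 2 U$ ($l{\left(U \right)} = U 2 = 2 U$)
$l{\left(16 \right)} \left(-210\right) = 2 \cdot 16 \left(-210\right) = 32 \left(-210\right) = -6720$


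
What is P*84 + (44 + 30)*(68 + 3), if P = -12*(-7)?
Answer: 12310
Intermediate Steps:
P = 84
P*84 + (44 + 30)*(68 + 3) = 84*84 + (44 + 30)*(68 + 3) = 7056 + 74*71 = 7056 + 5254 = 12310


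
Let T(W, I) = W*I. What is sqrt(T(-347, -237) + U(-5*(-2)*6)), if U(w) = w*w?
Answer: sqrt(85839) ≈ 292.98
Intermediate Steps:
U(w) = w**2
T(W, I) = I*W
sqrt(T(-347, -237) + U(-5*(-2)*6)) = sqrt(-237*(-347) + (-5*(-2)*6)**2) = sqrt(82239 + (10*6)**2) = sqrt(82239 + 60**2) = sqrt(82239 + 3600) = sqrt(85839)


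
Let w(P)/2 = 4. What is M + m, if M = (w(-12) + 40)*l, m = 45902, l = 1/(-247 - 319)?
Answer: 12990242/283 ≈ 45902.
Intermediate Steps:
w(P) = 8 (w(P) = 2*4 = 8)
l = -1/566 (l = 1/(-566) = -1/566 ≈ -0.0017668)
M = -24/283 (M = (8 + 40)*(-1/566) = 48*(-1/566) = -24/283 ≈ -0.084806)
M + m = -24/283 + 45902 = 12990242/283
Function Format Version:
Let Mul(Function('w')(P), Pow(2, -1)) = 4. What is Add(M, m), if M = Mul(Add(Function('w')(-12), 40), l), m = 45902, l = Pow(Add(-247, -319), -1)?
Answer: Rational(12990242, 283) ≈ 45902.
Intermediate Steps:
Function('w')(P) = 8 (Function('w')(P) = Mul(2, 4) = 8)
l = Rational(-1, 566) (l = Pow(-566, -1) = Rational(-1, 566) ≈ -0.0017668)
M = Rational(-24, 283) (M = Mul(Add(8, 40), Rational(-1, 566)) = Mul(48, Rational(-1, 566)) = Rational(-24, 283) ≈ -0.084806)
Add(M, m) = Add(Rational(-24, 283), 45902) = Rational(12990242, 283)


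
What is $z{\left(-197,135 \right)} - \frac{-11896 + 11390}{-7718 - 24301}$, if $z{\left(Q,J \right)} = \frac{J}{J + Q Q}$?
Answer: $- \frac{15383099}{1246947936} \approx -0.012337$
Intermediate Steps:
$z{\left(Q,J \right)} = \frac{J}{J + Q^{2}}$
$z{\left(-197,135 \right)} - \frac{-11896 + 11390}{-7718 - 24301} = \frac{135}{135 + \left(-197\right)^{2}} - \frac{-11896 + 11390}{-7718 - 24301} = \frac{135}{135 + 38809} - - \frac{506}{-32019} = \frac{135}{38944} - \left(-506\right) \left(- \frac{1}{32019}\right) = 135 \cdot \frac{1}{38944} - \frac{506}{32019} = \frac{135}{38944} - \frac{506}{32019} = - \frac{15383099}{1246947936}$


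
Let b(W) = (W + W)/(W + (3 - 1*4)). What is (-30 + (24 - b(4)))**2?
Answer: 676/9 ≈ 75.111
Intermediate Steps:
b(W) = 2*W/(-1 + W) (b(W) = (2*W)/(W + (3 - 4)) = (2*W)/(W - 1) = (2*W)/(-1 + W) = 2*W/(-1 + W))
(-30 + (24 - b(4)))**2 = (-30 + (24 - 2*4/(-1 + 4)))**2 = (-30 + (24 - 2*4/3))**2 = (-30 + (24 - 1*8/3))**2 = (-30 + (24 - 8/3))**2 = (-30 + 64/3)**2 = (-26/3)**2 = 676/9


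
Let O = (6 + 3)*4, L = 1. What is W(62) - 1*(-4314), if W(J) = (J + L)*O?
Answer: 6582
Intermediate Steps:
O = 36 (O = 9*4 = 36)
W(J) = 36 + 36*J (W(J) = (J + 1)*36 = (1 + J)*36 = 36 + 36*J)
W(62) - 1*(-4314) = (36 + 36*62) - 1*(-4314) = (36 + 2232) + 4314 = 2268 + 4314 = 6582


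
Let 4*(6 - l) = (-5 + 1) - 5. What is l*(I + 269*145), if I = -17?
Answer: 321651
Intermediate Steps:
l = 33/4 (l = 6 - ((-5 + 1) - 5)/4 = 6 - (-4 - 5)/4 = 6 - ¼*(-9) = 6 + 9/4 = 33/4 ≈ 8.2500)
l*(I + 269*145) = 33*(-17 + 269*145)/4 = 33*(-17 + 39005)/4 = (33/4)*38988 = 321651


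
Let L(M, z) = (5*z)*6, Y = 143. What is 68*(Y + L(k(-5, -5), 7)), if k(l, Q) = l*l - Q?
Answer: 24004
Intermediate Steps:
k(l, Q) = l² - Q
L(M, z) = 30*z
68*(Y + L(k(-5, -5), 7)) = 68*(143 + 30*7) = 68*(143 + 210) = 68*353 = 24004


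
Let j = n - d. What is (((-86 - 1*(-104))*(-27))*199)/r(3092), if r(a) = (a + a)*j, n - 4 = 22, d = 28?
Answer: 48357/6184 ≈ 7.8197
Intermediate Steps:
n = 26 (n = 4 + 22 = 26)
j = -2 (j = 26 - 1*28 = 26 - 28 = -2)
r(a) = -4*a (r(a) = (a + a)*(-2) = (2*a)*(-2) = -4*a)
(((-86 - 1*(-104))*(-27))*199)/r(3092) = (((-86 - 1*(-104))*(-27))*199)/((-4*3092)) = (((-86 + 104)*(-27))*199)/(-12368) = ((18*(-27))*199)*(-1/12368) = -486*199*(-1/12368) = -96714*(-1/12368) = 48357/6184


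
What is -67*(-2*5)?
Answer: 670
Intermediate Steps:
-67*(-2*5) = -(-670) = -67*(-10) = 670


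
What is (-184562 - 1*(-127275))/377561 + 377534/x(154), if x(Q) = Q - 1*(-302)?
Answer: 71257995851/86083908 ≈ 827.77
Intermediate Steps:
x(Q) = 302 + Q (x(Q) = Q + 302 = 302 + Q)
(-184562 - 1*(-127275))/377561 + 377534/x(154) = (-184562 - 1*(-127275))/377561 + 377534/(302 + 154) = (-184562 + 127275)*(1/377561) + 377534/456 = -57287*1/377561 + 377534*(1/456) = -57287/377561 + 188767/228 = 71257995851/86083908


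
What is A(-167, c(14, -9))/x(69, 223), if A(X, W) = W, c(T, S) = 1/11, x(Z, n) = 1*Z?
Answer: 1/759 ≈ 0.0013175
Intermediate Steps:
x(Z, n) = Z
c(T, S) = 1/11
A(-167, c(14, -9))/x(69, 223) = (1/11)/69 = (1/11)*(1/69) = 1/759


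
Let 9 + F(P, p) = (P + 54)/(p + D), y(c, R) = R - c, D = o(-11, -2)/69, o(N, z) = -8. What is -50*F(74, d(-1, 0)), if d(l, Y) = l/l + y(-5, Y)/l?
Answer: 142350/71 ≈ 2004.9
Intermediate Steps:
D = -8/69 ≈ -0.11594
d(l, Y) = 1 + (5 + Y)/l (d(l, Y) = l/l + (Y - 1*(-5))/l = 1 + (Y + 5)/l = 1 + (5 + Y)/l)
F(P, p) = -9 + (54 + P)/(-8/69 + p) (F(P, p) = -9 + (P + 54)/(p - 8/69) = -9 + (54 + P)/(-8/69 + p))
-50*F(74, d(-1, 0)) = -150*(1266 - 207*(5 + 0 - 1)/(-1) + 23*74)/(-8 + 69*((5 + 0 - 1)/(-1))) = -150*(1266 - (-207)*4 + 1702)/(-8 + 69*(-1*4)) = -150*(1266 - 207*(-4) + 1702)/(-8 + 69*(-4)) = -150*(1266 + 828 + 1702)/(-8 - 276) = -150*3796/(-284) = -150*(-1)*3796/284 = -50*(-2847/71) = 142350/71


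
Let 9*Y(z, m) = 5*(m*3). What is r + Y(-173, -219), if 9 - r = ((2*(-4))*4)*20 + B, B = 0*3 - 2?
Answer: 286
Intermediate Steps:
B = -2 (B = 0 - 2 = -2)
Y(z, m) = 5*m/3 (Y(z, m) = (5*(m*3))/9 = (5*(3*m))/9 = (15*m)/9 = 5*m/3)
r = 651 (r = 9 - (((2*(-4))*4)*20 - 2) = 9 - (-8*4*20 - 2) = 9 - (-32*20 - 2) = 9 - (-640 - 2) = 9 - 1*(-642) = 9 + 642 = 651)
r + Y(-173, -219) = 651 + (5/3)*(-219) = 651 - 365 = 286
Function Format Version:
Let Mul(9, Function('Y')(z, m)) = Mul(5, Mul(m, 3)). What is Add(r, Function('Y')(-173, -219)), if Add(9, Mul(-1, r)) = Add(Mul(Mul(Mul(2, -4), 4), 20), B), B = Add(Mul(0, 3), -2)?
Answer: 286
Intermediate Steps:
B = -2 (B = Add(0, -2) = -2)
Function('Y')(z, m) = Mul(Rational(5, 3), m) (Function('Y')(z, m) = Mul(Rational(1, 9), Mul(5, Mul(m, 3))) = Mul(Rational(1, 9), Mul(5, Mul(3, m))) = Mul(Rational(1, 9), Mul(15, m)) = Mul(Rational(5, 3), m))
r = 651 (r = Add(9, Mul(-1, Add(Mul(Mul(Mul(2, -4), 4), 20), -2))) = Add(9, Mul(-1, Add(Mul(Mul(-8, 4), 20), -2))) = Add(9, Mul(-1, Add(Mul(-32, 20), -2))) = Add(9, Mul(-1, Add(-640, -2))) = Add(9, Mul(-1, -642)) = Add(9, 642) = 651)
Add(r, Function('Y')(-173, -219)) = Add(651, Mul(Rational(5, 3), -219)) = Add(651, -365) = 286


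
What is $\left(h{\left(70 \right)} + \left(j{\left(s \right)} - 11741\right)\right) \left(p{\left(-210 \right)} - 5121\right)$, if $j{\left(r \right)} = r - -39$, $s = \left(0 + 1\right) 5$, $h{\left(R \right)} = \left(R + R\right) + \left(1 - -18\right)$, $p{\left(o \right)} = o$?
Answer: $61509078$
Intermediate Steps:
$h{\left(R \right)} = 19 + 2 R$ ($h{\left(R \right)} = 2 R + \left(1 + 18\right) = 2 R + 19 = 19 + 2 R$)
$s = 5$ ($s = 1 \cdot 5 = 5$)
$j{\left(r \right)} = 39 + r$ ($j{\left(r \right)} = r + 39 = 39 + r$)
$\left(h{\left(70 \right)} + \left(j{\left(s \right)} - 11741\right)\right) \left(p{\left(-210 \right)} - 5121\right) = \left(\left(19 + 2 \cdot 70\right) + \left(\left(39 + 5\right) - 11741\right)\right) \left(-210 - 5121\right) = \left(\left(19 + 140\right) + \left(44 - 11741\right)\right) \left(-5331\right) = \left(159 - 11697\right) \left(-5331\right) = \left(-11538\right) \left(-5331\right) = 61509078$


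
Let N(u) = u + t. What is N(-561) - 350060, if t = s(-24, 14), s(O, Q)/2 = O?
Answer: -350669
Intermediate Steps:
s(O, Q) = 2*O
t = -48 (t = 2*(-24) = -48)
N(u) = -48 + u (N(u) = u - 48 = -48 + u)
N(-561) - 350060 = (-48 - 561) - 350060 = -609 - 350060 = -350669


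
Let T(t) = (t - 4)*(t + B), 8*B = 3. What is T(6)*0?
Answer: 0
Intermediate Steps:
B = 3/8 (B = (1/8)*3 = 3/8 ≈ 0.37500)
T(t) = (-4 + t)*(3/8 + t) (T(t) = (t - 4)*(t + 3/8) = (-4 + t)*(3/8 + t))
T(6)*0 = (-3/2 + 6**2 - 29/8*6)*0 = (-3/2 + 36 - 87/4)*0 = (51/4)*0 = 0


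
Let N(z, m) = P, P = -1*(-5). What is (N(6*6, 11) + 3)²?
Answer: 64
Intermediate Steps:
P = 5
N(z, m) = 5
(N(6*6, 11) + 3)² = (5 + 3)² = 8² = 64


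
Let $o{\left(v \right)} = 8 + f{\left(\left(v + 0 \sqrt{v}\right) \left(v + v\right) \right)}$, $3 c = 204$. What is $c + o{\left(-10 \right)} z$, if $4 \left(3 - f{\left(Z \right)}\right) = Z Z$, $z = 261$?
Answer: $-2607061$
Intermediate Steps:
$c = 68$ ($c = \frac{1}{3} \cdot 204 = 68$)
$f{\left(Z \right)} = 3 - \frac{Z^{2}}{4}$ ($f{\left(Z \right)} = 3 - \frac{Z Z}{4} = 3 - \frac{Z^{2}}{4}$)
$o{\left(v \right)} = 11 - v^{4}$ ($o{\left(v \right)} = 8 - \left(-3 + \frac{\left(\left(v + 0 \sqrt{v}\right) \left(v + v\right)\right)^{2}}{4}\right) = 8 - \left(-3 + \frac{\left(\left(v + 0\right) 2 v\right)^{2}}{4}\right) = 8 - \left(-3 + \frac{\left(v 2 v\right)^{2}}{4}\right) = 8 - \left(-3 + \frac{\left(2 v^{2}\right)^{2}}{4}\right) = 8 - \left(-3 + \frac{4 v^{4}}{4}\right) = 8 - \left(-3 + v^{4}\right) = 11 - v^{4}$)
$c + o{\left(-10 \right)} z = 68 + \left(11 - \left(-10\right)^{4}\right) 261 = 68 + \left(11 - 10000\right) 261 = 68 - 2607129 = -2607061$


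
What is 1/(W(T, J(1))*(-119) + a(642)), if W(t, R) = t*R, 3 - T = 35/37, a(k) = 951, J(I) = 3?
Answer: 37/8055 ≈ 0.0045934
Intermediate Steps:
T = 76/37 (T = 3 - 35/37 = 76/37 ≈ 2.0541)
W(t, R) = R*t
1/(W(T, J(1))*(-119) + a(642)) = 1/((3*(76/37))*(-119) + 951) = 1/((228/37)*(-119) + 951) = 1/(-27132/37 + 951) = 1/(8055/37) = 37/8055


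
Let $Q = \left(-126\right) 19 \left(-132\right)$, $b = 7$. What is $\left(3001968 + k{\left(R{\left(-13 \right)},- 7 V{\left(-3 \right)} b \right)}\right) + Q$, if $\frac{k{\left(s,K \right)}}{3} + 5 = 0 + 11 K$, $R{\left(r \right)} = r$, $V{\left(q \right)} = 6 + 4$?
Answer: $3301791$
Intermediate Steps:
$V{\left(q \right)} = 10$
$Q = 316008$ ($Q = \left(-2394\right) \left(-132\right) = 316008$)
$k{\left(s,K \right)} = -15 + 33 K$ ($k{\left(s,K \right)} = -15 + 3 \left(0 + 11 K\right) = -15 + 3 \cdot 11 K = -15 + 33 K$)
$\left(3001968 + k{\left(R{\left(-13 \right)},- 7 V{\left(-3 \right)} b \right)}\right) + Q = \left(3001968 + \left(-15 + 33 \left(-7\right) 10 \cdot 7\right)\right) + 316008 = \left(3001968 + \left(-15 + 33 \left(\left(-70\right) 7\right)\right)\right) + 316008 = \left(3001968 + \left(-15 + 33 \left(-490\right)\right)\right) + 316008 = \left(3001968 - 16185\right) + 316008 = 2985783 + 316008 = 3301791$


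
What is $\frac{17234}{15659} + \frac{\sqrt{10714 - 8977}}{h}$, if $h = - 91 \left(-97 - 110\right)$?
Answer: $\frac{2462}{2237} + \frac{\sqrt{193}}{6279} \approx 1.1028$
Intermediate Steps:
$h = 18837$ ($h = \left(-91\right) \left(-207\right) = 18837$)
$\frac{17234}{15659} + \frac{\sqrt{10714 - 8977}}{h} = \frac{17234}{15659} + \frac{\sqrt{10714 - 8977}}{18837} = 17234 \cdot \frac{1}{15659} + \sqrt{1737} \cdot \frac{1}{18837} = \frac{2462}{2237} + 3 \sqrt{193} \cdot \frac{1}{18837} = \frac{2462}{2237} + \frac{\sqrt{193}}{6279}$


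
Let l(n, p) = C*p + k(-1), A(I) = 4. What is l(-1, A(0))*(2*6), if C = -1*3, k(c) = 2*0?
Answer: -144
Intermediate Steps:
k(c) = 0
C = -3
l(n, p) = -3*p (l(n, p) = -3*p + 0 = -3*p)
l(-1, A(0))*(2*6) = (-3*4)*(2*6) = -12*12 = -144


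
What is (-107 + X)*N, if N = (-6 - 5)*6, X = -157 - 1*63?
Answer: 21582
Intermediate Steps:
X = -220 (X = -157 - 63 = -220)
N = -66 (N = -11*6 = -66)
(-107 + X)*N = (-107 - 220)*(-66) = -327*(-66) = 21582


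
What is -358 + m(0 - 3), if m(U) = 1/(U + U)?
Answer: -2149/6 ≈ -358.17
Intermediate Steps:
m(U) = 1/(2*U)
-358 + m(0 - 3) = -358 + 1/(2*(0 - 3)) = -358 + (1/2)/(-3) = -358 + (1/2)*(-1/3) = -358 - 1/6 = -2149/6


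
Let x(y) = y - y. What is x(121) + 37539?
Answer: 37539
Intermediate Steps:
x(y) = 0
x(121) + 37539 = 0 + 37539 = 37539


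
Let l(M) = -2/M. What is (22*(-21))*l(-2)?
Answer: -462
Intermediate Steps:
(22*(-21))*l(-2) = (22*(-21))*(-2/(-2)) = -(-924)*(-1)/2 = -462*1 = -462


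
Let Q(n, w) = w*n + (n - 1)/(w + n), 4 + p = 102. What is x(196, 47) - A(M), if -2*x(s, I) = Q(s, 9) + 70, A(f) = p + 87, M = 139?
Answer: -90403/82 ≈ -1102.5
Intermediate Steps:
p = 98 (p = -4 + 102 = 98)
A(f) = 185 (A(f) = 98 + 87 = 185)
Q(n, w) = n*w + (-1 + n)/(n + w)
x(s, I) = -35 - (-1 + 9*s² + 82*s)/(2*(9 + s)) (x(s, I) = -((-1 + s + s*9² + 9*s²)/(s + 9) + 70)/2 = -((-1 + s + s*81 + 9*s²)/(9 + s) + 70)/2 = -((-1 + s + 81*s + 9*s²)/(9 + s) + 70)/2 = -((-1 + 9*s² + 82*s)/(9 + s) + 70)/2 = -(70 + (-1 + 9*s² + 82*s)/(9 + s))/2 = -35 - (-1 + 9*s² + 82*s)/(2*(9 + s)))
x(196, 47) - A(M) = (-629 - 152*196 - 9*196²)/(2*(9 + 196)) - 1*185 = (½)*(-629 - 29792 - 9*38416)/205 - 185 = (½)*(1/205)*(-629 - 29792 - 345744) - 185 = (½)*(1/205)*(-376165) - 185 = -75233/82 - 185 = -90403/82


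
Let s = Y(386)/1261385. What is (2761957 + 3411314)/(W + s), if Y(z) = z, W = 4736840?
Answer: 2595623813445/1991659641262 ≈ 1.3032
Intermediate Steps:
s = 386/1261385 ≈ 0.00030601
(2761957 + 3411314)/(W + s) = (2761957 + 3411314)/(4736840 + 386/1261385) = 6173271/(5974978923786/1261385) = 6173271*(1261385/5974978923786) = 2595623813445/1991659641262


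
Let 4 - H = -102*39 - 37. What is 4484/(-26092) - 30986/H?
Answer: -206626977/26215937 ≈ -7.8817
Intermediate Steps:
H = 4019 (H = 4 - (-102*39 - 37) = 4 - (-3978 - 37) = 4 - 1*(-4015) = 4 + 4015 = 4019)
4484/(-26092) - 30986/H = 4484/(-26092) - 30986/4019 = 4484*(-1/26092) - 30986*1/4019 = -1121/6523 - 30986/4019 = -206626977/26215937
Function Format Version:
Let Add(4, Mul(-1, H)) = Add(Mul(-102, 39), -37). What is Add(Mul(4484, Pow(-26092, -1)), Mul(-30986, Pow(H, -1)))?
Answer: Rational(-206626977, 26215937) ≈ -7.8817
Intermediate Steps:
H = 4019 (H = Add(4, Mul(-1, Add(Mul(-102, 39), -37))) = Add(4, Mul(-1, Add(-3978, -37))) = Add(4, Mul(-1, -4015)) = Add(4, 4015) = 4019)
Add(Mul(4484, Pow(-26092, -1)), Mul(-30986, Pow(H, -1))) = Add(Mul(4484, Pow(-26092, -1)), Mul(-30986, Pow(4019, -1))) = Add(Mul(4484, Rational(-1, 26092)), Mul(-30986, Rational(1, 4019))) = Add(Rational(-1121, 6523), Rational(-30986, 4019)) = Rational(-206626977, 26215937)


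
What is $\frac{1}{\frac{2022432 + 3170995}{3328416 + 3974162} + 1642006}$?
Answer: $\frac{7302578}{11990882084895} \approx 6.0901 \cdot 10^{-7}$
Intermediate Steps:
$\frac{1}{\frac{2022432 + 3170995}{3328416 + 3974162} + 1642006} = \frac{1}{\frac{5193427}{7302578} + 1642006} = \frac{1}{\frac{11990882084895}{7302578}} = \frac{7302578}{11990882084895}$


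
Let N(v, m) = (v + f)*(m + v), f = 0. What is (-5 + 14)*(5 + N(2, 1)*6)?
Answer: 369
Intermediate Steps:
N(v, m) = v*(m + v) (N(v, m) = (v + 0)*(m + v) = v*(m + v))
(-5 + 14)*(5 + N(2, 1)*6) = (-5 + 14)*(5 + (2*(1 + 2))*6) = 9*(5 + (2*3)*6) = 9*(5 + 6*6) = 9*(5 + 36) = 9*41 = 369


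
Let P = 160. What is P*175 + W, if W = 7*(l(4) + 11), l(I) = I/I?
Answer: 28084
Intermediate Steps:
l(I) = 1
W = 84 (W = 7*(1 + 11) = 7*12 = 84)
P*175 + W = 160*175 + 84 = 28000 + 84 = 28084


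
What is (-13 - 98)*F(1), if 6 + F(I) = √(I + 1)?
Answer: 666 - 111*√2 ≈ 509.02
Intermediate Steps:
F(I) = -6 + √(1 + I) (F(I) = -6 + √(I + 1) = -6 + √(1 + I))
(-13 - 98)*F(1) = (-13 - 98)*(-6 + √(1 + 1)) = -111*(-6 + √2) = 666 - 111*√2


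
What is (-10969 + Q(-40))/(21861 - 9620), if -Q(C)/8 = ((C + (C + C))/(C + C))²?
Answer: -10987/12241 ≈ -0.89756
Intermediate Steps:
Q(C) = -18 (Q(C) = -8*(C + (C + C))²/(C + C)² = -8*(C + 2*C)²/(4*C²) = -8*((3*C)*(1/(2*C)))² = -8*(3/2)² = -8*9/4 = -18)
(-10969 + Q(-40))/(21861 - 9620) = (-10969 - 18)/(21861 - 9620) = -10987/12241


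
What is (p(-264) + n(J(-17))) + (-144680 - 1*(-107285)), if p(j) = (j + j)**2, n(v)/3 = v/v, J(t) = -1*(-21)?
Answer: 241392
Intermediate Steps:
J(t) = 21
n(v) = 3 (n(v) = 3*(v/v) = 3*1 = 3)
p(j) = 4*j**2 (p(j) = (2*j)**2 = 4*j**2)
(p(-264) + n(J(-17))) + (-144680 - 1*(-107285)) = (4*(-264)**2 + 3) + (-144680 - 1*(-107285)) = (4*69696 + 3) + (-144680 + 107285) = (278784 + 3) - 37395 = 278787 - 37395 = 241392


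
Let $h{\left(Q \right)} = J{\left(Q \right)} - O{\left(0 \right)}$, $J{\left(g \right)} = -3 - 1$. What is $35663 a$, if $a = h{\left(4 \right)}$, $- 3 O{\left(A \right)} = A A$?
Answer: $-142652$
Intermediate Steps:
$O{\left(A \right)} = - \frac{A^{2}}{3}$ ($O{\left(A \right)} = - \frac{A A}{3} = - \frac{A^{2}}{3}$)
$J{\left(g \right)} = -4$ ($J{\left(g \right)} = -3 - 1 = -4$)
$h{\left(Q \right)} = -4$ ($h{\left(Q \right)} = -4 - - \frac{0^{2}}{3} = -4 - \left(- \frac{1}{3}\right) 0 = -4 - 0 = -4 + 0 = -4$)
$a = -4$
$35663 a = 35663 \left(-4\right) = -142652$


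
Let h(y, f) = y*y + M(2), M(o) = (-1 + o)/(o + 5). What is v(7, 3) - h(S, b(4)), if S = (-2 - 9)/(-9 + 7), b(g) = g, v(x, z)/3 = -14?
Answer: -2027/28 ≈ -72.393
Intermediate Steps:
M(o) = (-1 + o)/(5 + o)
v(x, z) = -42 (v(x, z) = 3*(-14) = -42)
S = 11/2 (S = -11/(-2) = -11*(-½) = 11/2 ≈ 5.5000)
h(y, f) = ⅐ + y² (h(y, f) = y*y + (-1 + 2)/(5 + 2) = y² + 1/7 = y² + (⅐)*1 = y² + ⅐ = ⅐ + y²)
v(7, 3) - h(S, b(4)) = -42 - (⅐ + (11/2)²) = -42 - (⅐ + 121/4) = -42 - 1*851/28 = -42 - 851/28 = -2027/28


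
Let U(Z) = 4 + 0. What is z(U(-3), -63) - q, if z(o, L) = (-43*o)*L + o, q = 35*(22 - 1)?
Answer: 10105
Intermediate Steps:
U(Z) = 4
q = 735 (q = 35*21 = 735)
z(o, L) = o - 43*L*o (z(o, L) = -43*L*o + o = o - 43*L*o)
z(U(-3), -63) - q = 4*(1 - 43*(-63)) - 1*735 = 4*(1 + 2709) - 735 = 4*2710 - 735 = 10840 - 735 = 10105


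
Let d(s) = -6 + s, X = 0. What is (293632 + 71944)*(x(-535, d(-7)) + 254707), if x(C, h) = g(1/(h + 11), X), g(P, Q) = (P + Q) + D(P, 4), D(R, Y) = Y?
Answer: 93116045748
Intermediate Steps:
g(P, Q) = 4 + P + Q (g(P, Q) = (P + Q) + 4 = 4 + P + Q)
x(C, h) = 4 + 1/(11 + h) (x(C, h) = 4 + 1/(h + 11) + 0 = 4 + 1/(11 + h) + 0 = 4 + 1/(11 + h))
(293632 + 71944)*(x(-535, d(-7)) + 254707) = (293632 + 71944)*((45 + 4*(-6 - 7))/(11 + (-6 - 7)) + 254707) = 365576*((45 + 4*(-13))/(11 - 13) + 254707) = 365576*((45 - 52)/(-2) + 254707) = 365576*(-½*(-7) + 254707) = 365576*(7/2 + 254707) = 365576*(509421/2) = 93116045748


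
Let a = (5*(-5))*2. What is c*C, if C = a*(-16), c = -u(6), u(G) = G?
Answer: -4800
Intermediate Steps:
a = -50 (a = -25*2 = -50)
c = -6 (c = -1*6 = -6)
C = 800 (C = -50*(-16) = 800)
c*C = -6*800 = -4800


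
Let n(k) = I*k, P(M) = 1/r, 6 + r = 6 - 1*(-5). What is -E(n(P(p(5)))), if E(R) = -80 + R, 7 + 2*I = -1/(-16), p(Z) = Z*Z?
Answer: 12911/160 ≈ 80.694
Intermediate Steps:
r = 5 (r = -6 + (6 - 1*(-5)) = -6 + (6 + 5) = -6 + 11 = 5)
p(Z) = Z²
I = -111/32 (I = -7/2 + (-1/(-16))/2 = -7/2 + (-1*(-1/16))/2 = -7/2 + (½)*(1/16) = -7/2 + 1/32 = -111/32 ≈ -3.4688)
P(M) = ⅕ (P(M) = 1/5 = ⅕)
n(k) = -111*k/32
-E(n(P(p(5)))) = -(-80 - 111/32*⅕) = -(-80 - 111/160) = -1*(-12911/160) = 12911/160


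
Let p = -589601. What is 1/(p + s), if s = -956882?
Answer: -1/1546483 ≈ -6.4663e-7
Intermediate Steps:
1/(p + s) = 1/(-589601 - 956882) = 1/(-1546483) = -1/1546483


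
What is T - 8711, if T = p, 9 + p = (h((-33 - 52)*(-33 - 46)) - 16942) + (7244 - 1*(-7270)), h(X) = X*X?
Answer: 45080077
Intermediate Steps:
h(X) = X²
p = 45088788 (p = -9 + ((((-33 - 52)*(-33 - 46))² - 16942) + (7244 - 1*(-7270))) = -9 + (((-85*(-79))² - 16942) + (7244 + 7270)) = -9 + ((6715² - 16942) + 14514) = -9 + ((45091225 - 16942) + 14514) = -9 + (45074283 + 14514) = -9 + 45088797 = 45088788)
T = 45088788
T - 8711 = 45088788 - 8711 = 45080077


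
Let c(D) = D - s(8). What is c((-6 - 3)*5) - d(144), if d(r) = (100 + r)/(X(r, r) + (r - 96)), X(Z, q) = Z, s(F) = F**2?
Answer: -5293/48 ≈ -110.27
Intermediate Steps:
c(D) = -64 + D (c(D) = D - 1*8**2 = D - 1*64 = D - 64 = -64 + D)
d(r) = (100 + r)/(-96 + 2*r) (d(r) = (100 + r)/(r + (r - 96)) = (100 + r)/(r + (-96 + r)) = (100 + r)/(-96 + 2*r))
c((-6 - 3)*5) - d(144) = (-64 + (-6 - 3)*5) - (100 + 144)/(2*(-48 + 144)) = (-64 - 9*5) - 244/(2*96) = (-64 - 45) - 244/(2*96) = -109 - 1*61/48 = -109 - 61/48 = -5293/48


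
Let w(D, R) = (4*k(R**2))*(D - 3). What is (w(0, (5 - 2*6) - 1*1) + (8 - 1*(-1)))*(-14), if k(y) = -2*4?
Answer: -1470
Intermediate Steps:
k(y) = -8
w(D, R) = 96 - 32*D (w(D, R) = (4*(-8))*(D - 3) = -32*(-3 + D) = 96 - 32*D)
(w(0, (5 - 2*6) - 1*1) + (8 - 1*(-1)))*(-14) = ((96 - 32*0) + (8 - 1*(-1)))*(-14) = ((96 + 0) + (8 + 1))*(-14) = (96 + 9)*(-14) = 105*(-14) = -1470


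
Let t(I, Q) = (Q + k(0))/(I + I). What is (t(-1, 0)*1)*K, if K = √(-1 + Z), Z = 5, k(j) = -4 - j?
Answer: 4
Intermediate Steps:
t(I, Q) = (-4 + Q)/(2*I) (t(I, Q) = (Q + (-4 - 1*0))/(I + I) = (Q + (-4 + 0))/((2*I)) = (Q - 4)*(1/(2*I)) = (-4 + Q)*(1/(2*I)) = (-4 + Q)/(2*I))
K = 2 (K = √(-1 + 5) = √4 = 2)
(t(-1, 0)*1)*K = (((½)*(-4 + 0)/(-1))*1)*2 = (((½)*(-1)*(-4))*1)*2 = (2*1)*2 = 2*2 = 4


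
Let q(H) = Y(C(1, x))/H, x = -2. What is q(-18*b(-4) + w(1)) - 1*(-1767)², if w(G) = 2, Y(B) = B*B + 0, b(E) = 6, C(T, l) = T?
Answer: -330962635/106 ≈ -3.1223e+6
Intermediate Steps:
Y(B) = B² (Y(B) = B² + 0 = B²)
q(H) = 1/H (q(H) = 1²/H = 1/H)
q(-18*b(-4) + w(1)) - 1*(-1767)² = 1/(-18*6 + 2) - 1*(-1767)² = 1/(-108 + 2) - 1*3122289 = 1/(-106) - 3122289 = -1/106 - 3122289 = -330962635/106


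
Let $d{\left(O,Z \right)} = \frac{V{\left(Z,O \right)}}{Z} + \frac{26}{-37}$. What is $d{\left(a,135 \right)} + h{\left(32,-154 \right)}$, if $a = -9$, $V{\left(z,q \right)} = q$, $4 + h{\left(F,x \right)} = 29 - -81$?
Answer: $\frac{58403}{555} \approx 105.23$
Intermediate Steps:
$h{\left(F,x \right)} = 106$ ($h{\left(F,x \right)} = -4 + \left(29 - -81\right) = -4 + \left(29 + 81\right) = -4 + 110 = 106$)
$d{\left(O,Z \right)} = - \frac{26}{37} + \frac{O}{Z}$ ($d{\left(O,Z \right)} = \frac{O}{Z} + \frac{26}{-37} = \frac{O}{Z} + 26 \left(- \frac{1}{37}\right) = \frac{O}{Z} - \frac{26}{37} = - \frac{26}{37} + \frac{O}{Z}$)
$d{\left(a,135 \right)} + h{\left(32,-154 \right)} = \left(- \frac{26}{37} - \frac{9}{135}\right) + 106 = \left(- \frac{26}{37} - \frac{1}{15}\right) + 106 = - \frac{427}{555} + 106 = \frac{58403}{555}$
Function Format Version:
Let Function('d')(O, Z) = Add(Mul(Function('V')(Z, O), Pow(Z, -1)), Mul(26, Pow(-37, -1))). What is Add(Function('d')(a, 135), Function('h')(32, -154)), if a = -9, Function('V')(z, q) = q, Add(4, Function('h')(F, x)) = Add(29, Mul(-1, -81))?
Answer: Rational(58403, 555) ≈ 105.23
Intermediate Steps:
Function('h')(F, x) = 106 (Function('h')(F, x) = Add(-4, Add(29, Mul(-1, -81))) = Add(-4, Add(29, 81)) = Add(-4, 110) = 106)
Function('d')(O, Z) = Add(Rational(-26, 37), Mul(O, Pow(Z, -1))) (Function('d')(O, Z) = Add(Mul(O, Pow(Z, -1)), Mul(26, Pow(-37, -1))) = Add(Mul(O, Pow(Z, -1)), Mul(26, Rational(-1, 37))) = Add(Mul(O, Pow(Z, -1)), Rational(-26, 37)) = Add(Rational(-26, 37), Mul(O, Pow(Z, -1))))
Add(Function('d')(a, 135), Function('h')(32, -154)) = Add(Add(Rational(-26, 37), Mul(-9, Pow(135, -1))), 106) = Add(Add(Rational(-26, 37), Mul(-9, Rational(1, 135))), 106) = Add(Add(Rational(-26, 37), Rational(-1, 15)), 106) = Add(Rational(-427, 555), 106) = Rational(58403, 555)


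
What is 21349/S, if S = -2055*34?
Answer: -21349/69870 ≈ -0.30555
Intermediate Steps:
S = -69870
21349/S = 21349/(-69870) = 21349*(-1/69870) = -21349/69870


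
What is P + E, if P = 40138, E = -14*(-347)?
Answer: 44996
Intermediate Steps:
E = 4858
P + E = 40138 + 4858 = 44996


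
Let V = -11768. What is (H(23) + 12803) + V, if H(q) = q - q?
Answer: 1035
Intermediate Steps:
H(q) = 0
(H(23) + 12803) + V = (0 + 12803) - 11768 = 12803 - 11768 = 1035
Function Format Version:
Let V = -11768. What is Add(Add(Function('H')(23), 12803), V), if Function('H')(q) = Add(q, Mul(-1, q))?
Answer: 1035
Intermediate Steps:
Function('H')(q) = 0
Add(Add(Function('H')(23), 12803), V) = Add(Add(0, 12803), -11768) = Add(12803, -11768) = 1035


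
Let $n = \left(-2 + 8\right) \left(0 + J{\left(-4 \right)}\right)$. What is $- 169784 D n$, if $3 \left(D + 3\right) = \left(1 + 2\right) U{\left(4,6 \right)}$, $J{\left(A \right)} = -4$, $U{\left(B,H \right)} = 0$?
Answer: $-12224448$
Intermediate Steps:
$D = -3$ ($D = -3 + \frac{\left(1 + 2\right) 0}{3} = -3 + \frac{3 \cdot 0}{3} = -3 + \frac{1}{3} \cdot 0 = -3 + 0 = -3$)
$n = -24$ ($n = \left(-2 + 8\right) \left(0 - 4\right) = 6 \left(-4\right) = -24$)
$- 169784 D n = - 169784 \left(\left(-3\right) \left(-24\right)\right) = \left(-169784\right) 72 = -12224448$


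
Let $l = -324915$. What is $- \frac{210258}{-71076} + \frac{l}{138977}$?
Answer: $\frac{1021227921}{1646321542} \approx 0.62031$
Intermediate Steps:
$- \frac{210258}{-71076} + \frac{l}{138977} = - \frac{210258}{-71076} - \frac{324915}{138977} = \left(-210258\right) \left(- \frac{1}{71076}\right) - \frac{324915}{138977} = \frac{35043}{11846} - \frac{324915}{138977} = \frac{1021227921}{1646321542}$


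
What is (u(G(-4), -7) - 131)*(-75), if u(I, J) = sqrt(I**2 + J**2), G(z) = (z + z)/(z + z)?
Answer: 9825 - 375*sqrt(2) ≈ 9294.7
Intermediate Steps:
G(z) = 1 (G(z) = (2*z)/((2*z)) = (2*z)*(1/(2*z)) = 1)
(u(G(-4), -7) - 131)*(-75) = (sqrt(1**2 + (-7)**2) - 131)*(-75) = (sqrt(1 + 49) - 131)*(-75) = (sqrt(50) - 131)*(-75) = (5*sqrt(2) - 131)*(-75) = (-131 + 5*sqrt(2))*(-75) = 9825 - 375*sqrt(2)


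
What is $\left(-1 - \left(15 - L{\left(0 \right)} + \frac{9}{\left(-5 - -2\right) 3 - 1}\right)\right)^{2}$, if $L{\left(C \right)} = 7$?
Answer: $\frac{6561}{100} \approx 65.61$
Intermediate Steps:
$\left(-1 - \left(15 - L{\left(0 \right)} + \frac{9}{\left(-5 - -2\right) 3 - 1}\right)\right)^{2} = \left(-1 - \left(8 + \frac{9}{\left(-5 - -2\right) 3 - 1}\right)\right)^{2} = \left(-1 - \left(8 + \frac{9}{\left(-5 + 2\right) 3 - 1}\right)\right)^{2} = \left(-1 - \left(8 + \frac{9}{\left(-3\right) 3 - 1}\right)\right)^{2} = \left(-1 - \left(8 + \frac{9}{-9 - 1}\right)\right)^{2} = \left(-1 + \left(\left(-15 - \frac{9}{-10}\right) + 7\right)\right)^{2} = \left(-1 + \left(\left(-15 - - \frac{9}{10}\right) + 7\right)\right)^{2} = \left(-1 + \left(\left(-15 + \frac{9}{10}\right) + 7\right)\right)^{2} = \left(-1 + \left(- \frac{141}{10} + 7\right)\right)^{2} = \left(-1 - \frac{71}{10}\right)^{2} = \left(- \frac{81}{10}\right)^{2} = \frac{6561}{100}$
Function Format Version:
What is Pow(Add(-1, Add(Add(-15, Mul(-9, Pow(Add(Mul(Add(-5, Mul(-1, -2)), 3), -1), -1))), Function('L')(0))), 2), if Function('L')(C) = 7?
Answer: Rational(6561, 100) ≈ 65.610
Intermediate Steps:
Pow(Add(-1, Add(Add(-15, Mul(-9, Pow(Add(Mul(Add(-5, Mul(-1, -2)), 3), -1), -1))), Function('L')(0))), 2) = Pow(Add(-1, Add(Add(-15, Mul(-9, Pow(Add(Mul(Add(-5, Mul(-1, -2)), 3), -1), -1))), 7)), 2) = Pow(Add(-1, Add(Add(-15, Mul(-9, Pow(Add(Mul(Add(-5, 2), 3), -1), -1))), 7)), 2) = Pow(Add(-1, Add(Add(-15, Mul(-9, Pow(Add(Mul(-3, 3), -1), -1))), 7)), 2) = Pow(Add(-1, Add(Add(-15, Mul(-9, Pow(Add(-9, -1), -1))), 7)), 2) = Pow(Add(-1, Add(Add(-15, Mul(-9, Pow(-10, -1))), 7)), 2) = Pow(Add(-1, Add(Add(-15, Mul(-9, Rational(-1, 10))), 7)), 2) = Pow(Add(-1, Add(Add(-15, Rational(9, 10)), 7)), 2) = Pow(Add(-1, Add(Rational(-141, 10), 7)), 2) = Pow(Add(-1, Rational(-71, 10)), 2) = Pow(Rational(-81, 10), 2) = Rational(6561, 100)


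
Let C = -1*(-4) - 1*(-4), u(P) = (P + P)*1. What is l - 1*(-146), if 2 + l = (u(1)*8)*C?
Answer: 272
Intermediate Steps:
u(P) = 2*P (u(P) = (2*P)*1 = 2*P)
C = 8 (C = 4 + 4 = 8)
l = 126 (l = -2 + ((2*1)*8)*8 = -2 + (2*8)*8 = -2 + 16*8 = -2 + 128 = 126)
l - 1*(-146) = 126 - 1*(-146) = 126 + 146 = 272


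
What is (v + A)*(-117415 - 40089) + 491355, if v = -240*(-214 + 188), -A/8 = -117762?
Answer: -149366221989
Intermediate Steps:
A = 942096 (A = -8*(-117762) = 942096)
v = 6240 (v = -240*(-26) = 6240)
(v + A)*(-117415 - 40089) + 491355 = (6240 + 942096)*(-117415 - 40089) + 491355 = 948336*(-157504) + 491355 = -149366713344 + 491355 = -149366221989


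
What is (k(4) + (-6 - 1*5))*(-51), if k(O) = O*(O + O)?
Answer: -1071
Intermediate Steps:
k(O) = 2*O² (k(O) = O*(2*O) = 2*O²)
(k(4) + (-6 - 1*5))*(-51) = (2*4² + (-6 - 1*5))*(-51) = (2*16 + (-6 - 5))*(-51) = (32 - 11)*(-51) = 21*(-51) = -1071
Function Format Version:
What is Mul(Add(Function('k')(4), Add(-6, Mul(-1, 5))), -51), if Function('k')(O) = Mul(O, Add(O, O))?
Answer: -1071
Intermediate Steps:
Function('k')(O) = Mul(2, Pow(O, 2)) (Function('k')(O) = Mul(O, Mul(2, O)) = Mul(2, Pow(O, 2)))
Mul(Add(Function('k')(4), Add(-6, Mul(-1, 5))), -51) = Mul(Add(Mul(2, Pow(4, 2)), Add(-6, Mul(-1, 5))), -51) = Mul(Add(Mul(2, 16), Add(-6, -5)), -51) = Mul(Add(32, -11), -51) = Mul(21, -51) = -1071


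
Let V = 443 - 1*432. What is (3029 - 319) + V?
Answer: 2721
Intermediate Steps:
V = 11 (V = 443 - 432 = 11)
(3029 - 319) + V = (3029 - 319) + 11 = 2710 + 11 = 2721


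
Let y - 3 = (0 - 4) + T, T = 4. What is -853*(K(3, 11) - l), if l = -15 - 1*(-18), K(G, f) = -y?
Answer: 5118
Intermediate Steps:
y = 3 (y = 3 + ((0 - 4) + 4) = 3 + (-4 + 4) = 3 + 0 = 3)
K(G, f) = -3 (K(G, f) = -1*3 = -3)
l = 3 (l = -15 + 18 = 3)
-853*(K(3, 11) - l) = -853*(-3 - 1*3) = -853*(-3 - 3) = -853*(-6) = 5118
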